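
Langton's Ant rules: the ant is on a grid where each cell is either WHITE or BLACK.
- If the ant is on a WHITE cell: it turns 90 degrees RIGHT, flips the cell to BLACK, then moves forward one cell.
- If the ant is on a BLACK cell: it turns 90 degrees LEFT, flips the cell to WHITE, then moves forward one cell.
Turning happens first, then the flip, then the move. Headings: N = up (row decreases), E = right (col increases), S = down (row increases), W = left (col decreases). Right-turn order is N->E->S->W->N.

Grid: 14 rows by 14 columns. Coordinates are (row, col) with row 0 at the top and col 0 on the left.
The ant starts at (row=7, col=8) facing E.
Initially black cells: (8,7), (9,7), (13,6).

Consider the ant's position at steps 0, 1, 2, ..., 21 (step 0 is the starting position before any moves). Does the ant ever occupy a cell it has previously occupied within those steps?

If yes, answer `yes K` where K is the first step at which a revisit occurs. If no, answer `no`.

Answer: yes 7

Derivation:
Step 1: on WHITE (7,8): turn R to S, flip to black, move to (8,8). |black|=4 — new cell
Step 2: on WHITE (8,8): turn R to W, flip to black, move to (8,7). |black|=5 — new cell
Step 3: on BLACK (8,7): turn L to S, flip to white, move to (9,7). |black|=4 — new cell
Step 4: on BLACK (9,7): turn L to E, flip to white, move to (9,8). |black|=3 — new cell
Step 5: on WHITE (9,8): turn R to S, flip to black, move to (10,8). |black|=4 — new cell
Step 6: on WHITE (10,8): turn R to W, flip to black, move to (10,7). |black|=5 — new cell
Step 7: on WHITE (10,7): turn R to N, flip to black, move to (9,7). |black|=6 — REVISIT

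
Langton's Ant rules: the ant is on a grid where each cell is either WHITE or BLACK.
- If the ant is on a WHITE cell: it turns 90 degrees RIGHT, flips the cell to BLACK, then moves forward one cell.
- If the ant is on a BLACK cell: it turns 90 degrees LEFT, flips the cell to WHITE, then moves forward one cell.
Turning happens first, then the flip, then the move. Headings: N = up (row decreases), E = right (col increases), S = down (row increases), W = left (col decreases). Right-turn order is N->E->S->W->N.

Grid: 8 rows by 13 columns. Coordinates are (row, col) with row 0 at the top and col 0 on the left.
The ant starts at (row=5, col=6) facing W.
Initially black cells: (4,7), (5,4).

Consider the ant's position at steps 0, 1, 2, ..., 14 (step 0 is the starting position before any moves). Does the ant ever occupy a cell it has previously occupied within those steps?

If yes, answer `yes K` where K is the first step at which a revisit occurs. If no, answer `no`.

Step 1: on WHITE (5,6): turn R to N, flip to black, move to (4,6). |black|=3 — new cell
Step 2: on WHITE (4,6): turn R to E, flip to black, move to (4,7). |black|=4 — new cell
Step 3: on BLACK (4,7): turn L to N, flip to white, move to (3,7). |black|=3 — new cell
Step 4: on WHITE (3,7): turn R to E, flip to black, move to (3,8). |black|=4 — new cell
Step 5: on WHITE (3,8): turn R to S, flip to black, move to (4,8). |black|=5 — new cell
Step 6: on WHITE (4,8): turn R to W, flip to black, move to (4,7). |black|=6 — REVISIT

Answer: yes 6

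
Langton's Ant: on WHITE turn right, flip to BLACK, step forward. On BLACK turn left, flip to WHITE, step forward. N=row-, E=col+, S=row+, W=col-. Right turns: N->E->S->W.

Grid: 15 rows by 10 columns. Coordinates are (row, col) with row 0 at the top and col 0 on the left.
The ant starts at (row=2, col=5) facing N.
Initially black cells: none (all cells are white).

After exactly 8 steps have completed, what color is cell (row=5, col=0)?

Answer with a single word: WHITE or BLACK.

Answer: WHITE

Derivation:
Step 1: on WHITE (2,5): turn R to E, flip to black, move to (2,6). |black|=1
Step 2: on WHITE (2,6): turn R to S, flip to black, move to (3,6). |black|=2
Step 3: on WHITE (3,6): turn R to W, flip to black, move to (3,5). |black|=3
Step 4: on WHITE (3,5): turn R to N, flip to black, move to (2,5). |black|=4
Step 5: on BLACK (2,5): turn L to W, flip to white, move to (2,4). |black|=3
Step 6: on WHITE (2,4): turn R to N, flip to black, move to (1,4). |black|=4
Step 7: on WHITE (1,4): turn R to E, flip to black, move to (1,5). |black|=5
Step 8: on WHITE (1,5): turn R to S, flip to black, move to (2,5). |black|=6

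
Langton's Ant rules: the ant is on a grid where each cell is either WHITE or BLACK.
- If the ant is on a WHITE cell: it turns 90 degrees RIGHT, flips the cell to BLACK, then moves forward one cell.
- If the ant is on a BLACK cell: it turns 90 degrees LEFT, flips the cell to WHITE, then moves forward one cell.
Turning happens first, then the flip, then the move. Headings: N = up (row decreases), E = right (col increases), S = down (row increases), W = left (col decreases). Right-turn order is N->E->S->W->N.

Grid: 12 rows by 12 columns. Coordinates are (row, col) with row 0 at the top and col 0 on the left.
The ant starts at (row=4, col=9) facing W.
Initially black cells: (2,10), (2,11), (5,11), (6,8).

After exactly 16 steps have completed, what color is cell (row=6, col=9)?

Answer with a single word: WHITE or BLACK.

Step 1: on WHITE (4,9): turn R to N, flip to black, move to (3,9). |black|=5
Step 2: on WHITE (3,9): turn R to E, flip to black, move to (3,10). |black|=6
Step 3: on WHITE (3,10): turn R to S, flip to black, move to (4,10). |black|=7
Step 4: on WHITE (4,10): turn R to W, flip to black, move to (4,9). |black|=8
Step 5: on BLACK (4,9): turn L to S, flip to white, move to (5,9). |black|=7
Step 6: on WHITE (5,9): turn R to W, flip to black, move to (5,8). |black|=8
Step 7: on WHITE (5,8): turn R to N, flip to black, move to (4,8). |black|=9
Step 8: on WHITE (4,8): turn R to E, flip to black, move to (4,9). |black|=10
Step 9: on WHITE (4,9): turn R to S, flip to black, move to (5,9). |black|=11
Step 10: on BLACK (5,9): turn L to E, flip to white, move to (5,10). |black|=10
Step 11: on WHITE (5,10): turn R to S, flip to black, move to (6,10). |black|=11
Step 12: on WHITE (6,10): turn R to W, flip to black, move to (6,9). |black|=12
Step 13: on WHITE (6,9): turn R to N, flip to black, move to (5,9). |black|=13
Step 14: on WHITE (5,9): turn R to E, flip to black, move to (5,10). |black|=14
Step 15: on BLACK (5,10): turn L to N, flip to white, move to (4,10). |black|=13
Step 16: on BLACK (4,10): turn L to W, flip to white, move to (4,9). |black|=12

Answer: BLACK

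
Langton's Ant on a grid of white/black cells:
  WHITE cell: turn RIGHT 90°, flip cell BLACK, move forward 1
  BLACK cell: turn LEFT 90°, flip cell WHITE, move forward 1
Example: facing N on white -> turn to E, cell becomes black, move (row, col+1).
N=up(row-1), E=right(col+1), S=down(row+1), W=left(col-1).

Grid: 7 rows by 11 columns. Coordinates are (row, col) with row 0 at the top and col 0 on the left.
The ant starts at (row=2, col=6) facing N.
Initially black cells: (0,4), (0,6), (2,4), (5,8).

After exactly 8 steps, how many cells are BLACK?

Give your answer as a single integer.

Step 1: on WHITE (2,6): turn R to E, flip to black, move to (2,7). |black|=5
Step 2: on WHITE (2,7): turn R to S, flip to black, move to (3,7). |black|=6
Step 3: on WHITE (3,7): turn R to W, flip to black, move to (3,6). |black|=7
Step 4: on WHITE (3,6): turn R to N, flip to black, move to (2,6). |black|=8
Step 5: on BLACK (2,6): turn L to W, flip to white, move to (2,5). |black|=7
Step 6: on WHITE (2,5): turn R to N, flip to black, move to (1,5). |black|=8
Step 7: on WHITE (1,5): turn R to E, flip to black, move to (1,6). |black|=9
Step 8: on WHITE (1,6): turn R to S, flip to black, move to (2,6). |black|=10

Answer: 10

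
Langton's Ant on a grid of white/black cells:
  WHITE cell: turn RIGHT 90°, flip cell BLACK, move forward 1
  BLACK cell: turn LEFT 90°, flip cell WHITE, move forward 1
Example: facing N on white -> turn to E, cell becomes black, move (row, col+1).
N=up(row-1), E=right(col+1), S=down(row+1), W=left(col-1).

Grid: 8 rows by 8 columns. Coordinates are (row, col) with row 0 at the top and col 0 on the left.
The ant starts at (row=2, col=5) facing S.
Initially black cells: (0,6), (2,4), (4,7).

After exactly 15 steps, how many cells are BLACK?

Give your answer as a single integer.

Step 1: on WHITE (2,5): turn R to W, flip to black, move to (2,4). |black|=4
Step 2: on BLACK (2,4): turn L to S, flip to white, move to (3,4). |black|=3
Step 3: on WHITE (3,4): turn R to W, flip to black, move to (3,3). |black|=4
Step 4: on WHITE (3,3): turn R to N, flip to black, move to (2,3). |black|=5
Step 5: on WHITE (2,3): turn R to E, flip to black, move to (2,4). |black|=6
Step 6: on WHITE (2,4): turn R to S, flip to black, move to (3,4). |black|=7
Step 7: on BLACK (3,4): turn L to E, flip to white, move to (3,5). |black|=6
Step 8: on WHITE (3,5): turn R to S, flip to black, move to (4,5). |black|=7
Step 9: on WHITE (4,5): turn R to W, flip to black, move to (4,4). |black|=8
Step 10: on WHITE (4,4): turn R to N, flip to black, move to (3,4). |black|=9
Step 11: on WHITE (3,4): turn R to E, flip to black, move to (3,5). |black|=10
Step 12: on BLACK (3,5): turn L to N, flip to white, move to (2,5). |black|=9
Step 13: on BLACK (2,5): turn L to W, flip to white, move to (2,4). |black|=8
Step 14: on BLACK (2,4): turn L to S, flip to white, move to (3,4). |black|=7
Step 15: on BLACK (3,4): turn L to E, flip to white, move to (3,5). |black|=6

Answer: 6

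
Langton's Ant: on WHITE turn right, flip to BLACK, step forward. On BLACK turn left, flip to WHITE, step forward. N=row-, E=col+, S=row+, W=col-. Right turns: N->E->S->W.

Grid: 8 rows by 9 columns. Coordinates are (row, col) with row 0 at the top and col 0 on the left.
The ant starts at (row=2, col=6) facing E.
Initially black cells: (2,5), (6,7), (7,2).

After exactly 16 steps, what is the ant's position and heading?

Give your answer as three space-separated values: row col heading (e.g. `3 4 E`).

Step 1: on WHITE (2,6): turn R to S, flip to black, move to (3,6). |black|=4
Step 2: on WHITE (3,6): turn R to W, flip to black, move to (3,5). |black|=5
Step 3: on WHITE (3,5): turn R to N, flip to black, move to (2,5). |black|=6
Step 4: on BLACK (2,5): turn L to W, flip to white, move to (2,4). |black|=5
Step 5: on WHITE (2,4): turn R to N, flip to black, move to (1,4). |black|=6
Step 6: on WHITE (1,4): turn R to E, flip to black, move to (1,5). |black|=7
Step 7: on WHITE (1,5): turn R to S, flip to black, move to (2,5). |black|=8
Step 8: on WHITE (2,5): turn R to W, flip to black, move to (2,4). |black|=9
Step 9: on BLACK (2,4): turn L to S, flip to white, move to (3,4). |black|=8
Step 10: on WHITE (3,4): turn R to W, flip to black, move to (3,3). |black|=9
Step 11: on WHITE (3,3): turn R to N, flip to black, move to (2,3). |black|=10
Step 12: on WHITE (2,3): turn R to E, flip to black, move to (2,4). |black|=11
Step 13: on WHITE (2,4): turn R to S, flip to black, move to (3,4). |black|=12
Step 14: on BLACK (3,4): turn L to E, flip to white, move to (3,5). |black|=11
Step 15: on BLACK (3,5): turn L to N, flip to white, move to (2,5). |black|=10
Step 16: on BLACK (2,5): turn L to W, flip to white, move to (2,4). |black|=9

Answer: 2 4 W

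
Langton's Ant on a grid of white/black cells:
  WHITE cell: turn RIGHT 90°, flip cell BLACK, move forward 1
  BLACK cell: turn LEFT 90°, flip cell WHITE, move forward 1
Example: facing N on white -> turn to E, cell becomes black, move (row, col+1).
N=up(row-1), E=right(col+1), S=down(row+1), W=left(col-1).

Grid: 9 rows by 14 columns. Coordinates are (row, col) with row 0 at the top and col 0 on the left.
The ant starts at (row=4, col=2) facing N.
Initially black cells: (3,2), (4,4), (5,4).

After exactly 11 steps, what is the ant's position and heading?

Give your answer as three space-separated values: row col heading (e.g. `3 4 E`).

Step 1: on WHITE (4,2): turn R to E, flip to black, move to (4,3). |black|=4
Step 2: on WHITE (4,3): turn R to S, flip to black, move to (5,3). |black|=5
Step 3: on WHITE (5,3): turn R to W, flip to black, move to (5,2). |black|=6
Step 4: on WHITE (5,2): turn R to N, flip to black, move to (4,2). |black|=7
Step 5: on BLACK (4,2): turn L to W, flip to white, move to (4,1). |black|=6
Step 6: on WHITE (4,1): turn R to N, flip to black, move to (3,1). |black|=7
Step 7: on WHITE (3,1): turn R to E, flip to black, move to (3,2). |black|=8
Step 8: on BLACK (3,2): turn L to N, flip to white, move to (2,2). |black|=7
Step 9: on WHITE (2,2): turn R to E, flip to black, move to (2,3). |black|=8
Step 10: on WHITE (2,3): turn R to S, flip to black, move to (3,3). |black|=9
Step 11: on WHITE (3,3): turn R to W, flip to black, move to (3,2). |black|=10

Answer: 3 2 W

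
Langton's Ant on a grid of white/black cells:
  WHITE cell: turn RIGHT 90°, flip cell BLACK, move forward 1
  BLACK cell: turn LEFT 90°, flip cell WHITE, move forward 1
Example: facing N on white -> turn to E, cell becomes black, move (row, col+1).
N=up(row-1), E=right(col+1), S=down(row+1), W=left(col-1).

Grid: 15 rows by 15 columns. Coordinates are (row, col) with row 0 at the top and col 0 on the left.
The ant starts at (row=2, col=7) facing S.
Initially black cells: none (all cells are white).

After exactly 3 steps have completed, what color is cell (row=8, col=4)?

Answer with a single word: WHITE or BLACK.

Step 1: on WHITE (2,7): turn R to W, flip to black, move to (2,6). |black|=1
Step 2: on WHITE (2,6): turn R to N, flip to black, move to (1,6). |black|=2
Step 3: on WHITE (1,6): turn R to E, flip to black, move to (1,7). |black|=3

Answer: WHITE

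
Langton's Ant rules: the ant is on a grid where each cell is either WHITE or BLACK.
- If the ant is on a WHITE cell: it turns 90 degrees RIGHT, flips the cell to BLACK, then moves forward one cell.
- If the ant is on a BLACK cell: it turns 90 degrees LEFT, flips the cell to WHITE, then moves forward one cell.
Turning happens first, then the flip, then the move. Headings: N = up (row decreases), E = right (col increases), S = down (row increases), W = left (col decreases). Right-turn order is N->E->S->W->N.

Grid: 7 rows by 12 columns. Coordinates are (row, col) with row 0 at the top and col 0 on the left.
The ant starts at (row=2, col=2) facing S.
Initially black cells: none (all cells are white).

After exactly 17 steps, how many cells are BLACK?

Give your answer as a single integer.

Step 1: on WHITE (2,2): turn R to W, flip to black, move to (2,1). |black|=1
Step 2: on WHITE (2,1): turn R to N, flip to black, move to (1,1). |black|=2
Step 3: on WHITE (1,1): turn R to E, flip to black, move to (1,2). |black|=3
Step 4: on WHITE (1,2): turn R to S, flip to black, move to (2,2). |black|=4
Step 5: on BLACK (2,2): turn L to E, flip to white, move to (2,3). |black|=3
Step 6: on WHITE (2,3): turn R to S, flip to black, move to (3,3). |black|=4
Step 7: on WHITE (3,3): turn R to W, flip to black, move to (3,2). |black|=5
Step 8: on WHITE (3,2): turn R to N, flip to black, move to (2,2). |black|=6
Step 9: on WHITE (2,2): turn R to E, flip to black, move to (2,3). |black|=7
Step 10: on BLACK (2,3): turn L to N, flip to white, move to (1,3). |black|=6
Step 11: on WHITE (1,3): turn R to E, flip to black, move to (1,4). |black|=7
Step 12: on WHITE (1,4): turn R to S, flip to black, move to (2,4). |black|=8
Step 13: on WHITE (2,4): turn R to W, flip to black, move to (2,3). |black|=9
Step 14: on WHITE (2,3): turn R to N, flip to black, move to (1,3). |black|=10
Step 15: on BLACK (1,3): turn L to W, flip to white, move to (1,2). |black|=9
Step 16: on BLACK (1,2): turn L to S, flip to white, move to (2,2). |black|=8
Step 17: on BLACK (2,2): turn L to E, flip to white, move to (2,3). |black|=7

Answer: 7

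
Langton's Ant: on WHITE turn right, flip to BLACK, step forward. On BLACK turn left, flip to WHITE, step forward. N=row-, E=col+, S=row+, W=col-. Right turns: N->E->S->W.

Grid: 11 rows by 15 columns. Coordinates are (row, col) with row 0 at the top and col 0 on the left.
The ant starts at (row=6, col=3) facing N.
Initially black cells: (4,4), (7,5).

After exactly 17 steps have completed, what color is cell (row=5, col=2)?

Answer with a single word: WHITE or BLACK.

Answer: BLACK

Derivation:
Step 1: on WHITE (6,3): turn R to E, flip to black, move to (6,4). |black|=3
Step 2: on WHITE (6,4): turn R to S, flip to black, move to (7,4). |black|=4
Step 3: on WHITE (7,4): turn R to W, flip to black, move to (7,3). |black|=5
Step 4: on WHITE (7,3): turn R to N, flip to black, move to (6,3). |black|=6
Step 5: on BLACK (6,3): turn L to W, flip to white, move to (6,2). |black|=5
Step 6: on WHITE (6,2): turn R to N, flip to black, move to (5,2). |black|=6
Step 7: on WHITE (5,2): turn R to E, flip to black, move to (5,3). |black|=7
Step 8: on WHITE (5,3): turn R to S, flip to black, move to (6,3). |black|=8
Step 9: on WHITE (6,3): turn R to W, flip to black, move to (6,2). |black|=9
Step 10: on BLACK (6,2): turn L to S, flip to white, move to (7,2). |black|=8
Step 11: on WHITE (7,2): turn R to W, flip to black, move to (7,1). |black|=9
Step 12: on WHITE (7,1): turn R to N, flip to black, move to (6,1). |black|=10
Step 13: on WHITE (6,1): turn R to E, flip to black, move to (6,2). |black|=11
Step 14: on WHITE (6,2): turn R to S, flip to black, move to (7,2). |black|=12
Step 15: on BLACK (7,2): turn L to E, flip to white, move to (7,3). |black|=11
Step 16: on BLACK (7,3): turn L to N, flip to white, move to (6,3). |black|=10
Step 17: on BLACK (6,3): turn L to W, flip to white, move to (6,2). |black|=9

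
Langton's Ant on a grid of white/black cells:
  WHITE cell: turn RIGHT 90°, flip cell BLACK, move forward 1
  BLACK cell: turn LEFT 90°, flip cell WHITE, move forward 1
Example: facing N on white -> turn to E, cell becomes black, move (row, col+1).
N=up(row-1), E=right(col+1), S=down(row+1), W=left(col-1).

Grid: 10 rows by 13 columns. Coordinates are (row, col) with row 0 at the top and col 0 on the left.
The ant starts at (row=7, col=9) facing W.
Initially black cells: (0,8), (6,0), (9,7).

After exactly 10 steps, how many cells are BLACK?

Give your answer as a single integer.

Answer: 9

Derivation:
Step 1: on WHITE (7,9): turn R to N, flip to black, move to (6,9). |black|=4
Step 2: on WHITE (6,9): turn R to E, flip to black, move to (6,10). |black|=5
Step 3: on WHITE (6,10): turn R to S, flip to black, move to (7,10). |black|=6
Step 4: on WHITE (7,10): turn R to W, flip to black, move to (7,9). |black|=7
Step 5: on BLACK (7,9): turn L to S, flip to white, move to (8,9). |black|=6
Step 6: on WHITE (8,9): turn R to W, flip to black, move to (8,8). |black|=7
Step 7: on WHITE (8,8): turn R to N, flip to black, move to (7,8). |black|=8
Step 8: on WHITE (7,8): turn R to E, flip to black, move to (7,9). |black|=9
Step 9: on WHITE (7,9): turn R to S, flip to black, move to (8,9). |black|=10
Step 10: on BLACK (8,9): turn L to E, flip to white, move to (8,10). |black|=9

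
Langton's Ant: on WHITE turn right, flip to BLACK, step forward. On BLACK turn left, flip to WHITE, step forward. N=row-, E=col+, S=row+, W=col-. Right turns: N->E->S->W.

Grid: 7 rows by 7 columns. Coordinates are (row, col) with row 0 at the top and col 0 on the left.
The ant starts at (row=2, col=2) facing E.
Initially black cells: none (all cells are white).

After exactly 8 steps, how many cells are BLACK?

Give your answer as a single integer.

Answer: 6

Derivation:
Step 1: on WHITE (2,2): turn R to S, flip to black, move to (3,2). |black|=1
Step 2: on WHITE (3,2): turn R to W, flip to black, move to (3,1). |black|=2
Step 3: on WHITE (3,1): turn R to N, flip to black, move to (2,1). |black|=3
Step 4: on WHITE (2,1): turn R to E, flip to black, move to (2,2). |black|=4
Step 5: on BLACK (2,2): turn L to N, flip to white, move to (1,2). |black|=3
Step 6: on WHITE (1,2): turn R to E, flip to black, move to (1,3). |black|=4
Step 7: on WHITE (1,3): turn R to S, flip to black, move to (2,3). |black|=5
Step 8: on WHITE (2,3): turn R to W, flip to black, move to (2,2). |black|=6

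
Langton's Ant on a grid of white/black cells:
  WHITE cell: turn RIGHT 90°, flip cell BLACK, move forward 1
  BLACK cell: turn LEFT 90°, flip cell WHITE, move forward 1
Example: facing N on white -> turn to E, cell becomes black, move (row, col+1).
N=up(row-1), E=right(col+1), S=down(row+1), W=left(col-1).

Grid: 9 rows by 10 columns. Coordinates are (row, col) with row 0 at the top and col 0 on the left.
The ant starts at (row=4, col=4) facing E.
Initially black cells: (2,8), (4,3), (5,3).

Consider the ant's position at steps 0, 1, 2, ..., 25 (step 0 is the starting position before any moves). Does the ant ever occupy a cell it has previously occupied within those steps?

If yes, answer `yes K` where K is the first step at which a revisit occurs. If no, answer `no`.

Step 1: on WHITE (4,4): turn R to S, flip to black, move to (5,4). |black|=4 — new cell
Step 2: on WHITE (5,4): turn R to W, flip to black, move to (5,3). |black|=5 — new cell
Step 3: on BLACK (5,3): turn L to S, flip to white, move to (6,3). |black|=4 — new cell
Step 4: on WHITE (6,3): turn R to W, flip to black, move to (6,2). |black|=5 — new cell
Step 5: on WHITE (6,2): turn R to N, flip to black, move to (5,2). |black|=6 — new cell
Step 6: on WHITE (5,2): turn R to E, flip to black, move to (5,3). |black|=7 — REVISIT

Answer: yes 6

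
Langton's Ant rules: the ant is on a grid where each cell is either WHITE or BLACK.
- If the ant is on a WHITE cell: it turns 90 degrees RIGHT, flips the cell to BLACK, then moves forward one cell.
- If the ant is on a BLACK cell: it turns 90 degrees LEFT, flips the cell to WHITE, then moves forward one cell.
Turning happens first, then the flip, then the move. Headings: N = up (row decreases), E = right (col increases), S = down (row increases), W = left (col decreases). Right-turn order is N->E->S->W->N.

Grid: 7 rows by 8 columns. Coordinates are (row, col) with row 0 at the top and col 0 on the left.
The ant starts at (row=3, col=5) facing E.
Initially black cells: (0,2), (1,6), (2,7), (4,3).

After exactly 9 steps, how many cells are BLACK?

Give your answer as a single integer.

Answer: 11

Derivation:
Step 1: on WHITE (3,5): turn R to S, flip to black, move to (4,5). |black|=5
Step 2: on WHITE (4,5): turn R to W, flip to black, move to (4,4). |black|=6
Step 3: on WHITE (4,4): turn R to N, flip to black, move to (3,4). |black|=7
Step 4: on WHITE (3,4): turn R to E, flip to black, move to (3,5). |black|=8
Step 5: on BLACK (3,5): turn L to N, flip to white, move to (2,5). |black|=7
Step 6: on WHITE (2,5): turn R to E, flip to black, move to (2,6). |black|=8
Step 7: on WHITE (2,6): turn R to S, flip to black, move to (3,6). |black|=9
Step 8: on WHITE (3,6): turn R to W, flip to black, move to (3,5). |black|=10
Step 9: on WHITE (3,5): turn R to N, flip to black, move to (2,5). |black|=11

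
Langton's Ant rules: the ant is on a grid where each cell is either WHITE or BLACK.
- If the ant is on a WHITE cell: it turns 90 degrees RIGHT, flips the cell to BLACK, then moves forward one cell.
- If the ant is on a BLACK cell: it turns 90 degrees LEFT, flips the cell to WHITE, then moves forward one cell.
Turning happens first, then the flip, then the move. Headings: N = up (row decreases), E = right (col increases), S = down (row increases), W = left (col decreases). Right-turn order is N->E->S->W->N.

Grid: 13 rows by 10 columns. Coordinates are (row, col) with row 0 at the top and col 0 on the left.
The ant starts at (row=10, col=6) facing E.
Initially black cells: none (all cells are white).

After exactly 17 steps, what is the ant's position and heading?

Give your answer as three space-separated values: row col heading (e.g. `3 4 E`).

Answer: 9 6 N

Derivation:
Step 1: on WHITE (10,6): turn R to S, flip to black, move to (11,6). |black|=1
Step 2: on WHITE (11,6): turn R to W, flip to black, move to (11,5). |black|=2
Step 3: on WHITE (11,5): turn R to N, flip to black, move to (10,5). |black|=3
Step 4: on WHITE (10,5): turn R to E, flip to black, move to (10,6). |black|=4
Step 5: on BLACK (10,6): turn L to N, flip to white, move to (9,6). |black|=3
Step 6: on WHITE (9,6): turn R to E, flip to black, move to (9,7). |black|=4
Step 7: on WHITE (9,7): turn R to S, flip to black, move to (10,7). |black|=5
Step 8: on WHITE (10,7): turn R to W, flip to black, move to (10,6). |black|=6
Step 9: on WHITE (10,6): turn R to N, flip to black, move to (9,6). |black|=7
Step 10: on BLACK (9,6): turn L to W, flip to white, move to (9,5). |black|=6
Step 11: on WHITE (9,5): turn R to N, flip to black, move to (8,5). |black|=7
Step 12: on WHITE (8,5): turn R to E, flip to black, move to (8,6). |black|=8
Step 13: on WHITE (8,6): turn R to S, flip to black, move to (9,6). |black|=9
Step 14: on WHITE (9,6): turn R to W, flip to black, move to (9,5). |black|=10
Step 15: on BLACK (9,5): turn L to S, flip to white, move to (10,5). |black|=9
Step 16: on BLACK (10,5): turn L to E, flip to white, move to (10,6). |black|=8
Step 17: on BLACK (10,6): turn L to N, flip to white, move to (9,6). |black|=7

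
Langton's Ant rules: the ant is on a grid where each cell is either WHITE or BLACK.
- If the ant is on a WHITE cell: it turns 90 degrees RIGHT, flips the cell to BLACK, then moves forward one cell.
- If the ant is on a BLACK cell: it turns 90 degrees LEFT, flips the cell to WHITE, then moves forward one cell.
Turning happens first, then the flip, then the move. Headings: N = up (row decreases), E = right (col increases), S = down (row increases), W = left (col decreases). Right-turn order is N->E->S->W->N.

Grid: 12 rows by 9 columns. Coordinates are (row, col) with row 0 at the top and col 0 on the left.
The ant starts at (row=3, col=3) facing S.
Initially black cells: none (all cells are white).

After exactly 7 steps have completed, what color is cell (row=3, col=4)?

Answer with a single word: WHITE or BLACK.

Step 1: on WHITE (3,3): turn R to W, flip to black, move to (3,2). |black|=1
Step 2: on WHITE (3,2): turn R to N, flip to black, move to (2,2). |black|=2
Step 3: on WHITE (2,2): turn R to E, flip to black, move to (2,3). |black|=3
Step 4: on WHITE (2,3): turn R to S, flip to black, move to (3,3). |black|=4
Step 5: on BLACK (3,3): turn L to E, flip to white, move to (3,4). |black|=3
Step 6: on WHITE (3,4): turn R to S, flip to black, move to (4,4). |black|=4
Step 7: on WHITE (4,4): turn R to W, flip to black, move to (4,3). |black|=5

Answer: BLACK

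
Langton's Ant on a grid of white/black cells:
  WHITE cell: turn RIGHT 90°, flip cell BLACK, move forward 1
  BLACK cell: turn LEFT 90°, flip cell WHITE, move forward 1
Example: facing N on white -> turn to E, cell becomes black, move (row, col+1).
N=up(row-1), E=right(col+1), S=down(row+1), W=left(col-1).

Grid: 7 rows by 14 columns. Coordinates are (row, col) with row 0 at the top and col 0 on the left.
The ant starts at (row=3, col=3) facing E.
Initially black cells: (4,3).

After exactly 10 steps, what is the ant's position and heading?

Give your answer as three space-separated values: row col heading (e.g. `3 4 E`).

Step 1: on WHITE (3,3): turn R to S, flip to black, move to (4,3). |black|=2
Step 2: on BLACK (4,3): turn L to E, flip to white, move to (4,4). |black|=1
Step 3: on WHITE (4,4): turn R to S, flip to black, move to (5,4). |black|=2
Step 4: on WHITE (5,4): turn R to W, flip to black, move to (5,3). |black|=3
Step 5: on WHITE (5,3): turn R to N, flip to black, move to (4,3). |black|=4
Step 6: on WHITE (4,3): turn R to E, flip to black, move to (4,4). |black|=5
Step 7: on BLACK (4,4): turn L to N, flip to white, move to (3,4). |black|=4
Step 8: on WHITE (3,4): turn R to E, flip to black, move to (3,5). |black|=5
Step 9: on WHITE (3,5): turn R to S, flip to black, move to (4,5). |black|=6
Step 10: on WHITE (4,5): turn R to W, flip to black, move to (4,4). |black|=7

Answer: 4 4 W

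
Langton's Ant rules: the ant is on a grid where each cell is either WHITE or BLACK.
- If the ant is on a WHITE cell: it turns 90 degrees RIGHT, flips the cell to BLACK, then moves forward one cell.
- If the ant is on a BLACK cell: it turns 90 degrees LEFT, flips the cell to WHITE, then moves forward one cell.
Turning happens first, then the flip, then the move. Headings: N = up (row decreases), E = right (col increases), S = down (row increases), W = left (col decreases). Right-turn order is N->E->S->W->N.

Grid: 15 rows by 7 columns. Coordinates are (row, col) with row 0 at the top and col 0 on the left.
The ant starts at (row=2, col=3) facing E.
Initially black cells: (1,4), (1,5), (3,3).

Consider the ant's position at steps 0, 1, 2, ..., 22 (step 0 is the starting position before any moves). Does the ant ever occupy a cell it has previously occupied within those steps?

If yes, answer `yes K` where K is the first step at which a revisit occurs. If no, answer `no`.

Step 1: on WHITE (2,3): turn R to S, flip to black, move to (3,3). |black|=4 — new cell
Step 2: on BLACK (3,3): turn L to E, flip to white, move to (3,4). |black|=3 — new cell
Step 3: on WHITE (3,4): turn R to S, flip to black, move to (4,4). |black|=4 — new cell
Step 4: on WHITE (4,4): turn R to W, flip to black, move to (4,3). |black|=5 — new cell
Step 5: on WHITE (4,3): turn R to N, flip to black, move to (3,3). |black|=6 — REVISIT

Answer: yes 5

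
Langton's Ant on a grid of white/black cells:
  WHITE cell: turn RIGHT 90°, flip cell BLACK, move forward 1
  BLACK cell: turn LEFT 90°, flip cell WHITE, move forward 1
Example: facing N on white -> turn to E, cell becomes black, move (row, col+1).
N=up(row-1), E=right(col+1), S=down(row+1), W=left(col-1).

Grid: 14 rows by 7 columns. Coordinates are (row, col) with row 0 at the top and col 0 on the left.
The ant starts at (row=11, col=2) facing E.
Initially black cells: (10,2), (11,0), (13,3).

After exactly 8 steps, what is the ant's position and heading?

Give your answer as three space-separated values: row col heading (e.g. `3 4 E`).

Step 1: on WHITE (11,2): turn R to S, flip to black, move to (12,2). |black|=4
Step 2: on WHITE (12,2): turn R to W, flip to black, move to (12,1). |black|=5
Step 3: on WHITE (12,1): turn R to N, flip to black, move to (11,1). |black|=6
Step 4: on WHITE (11,1): turn R to E, flip to black, move to (11,2). |black|=7
Step 5: on BLACK (11,2): turn L to N, flip to white, move to (10,2). |black|=6
Step 6: on BLACK (10,2): turn L to W, flip to white, move to (10,1). |black|=5
Step 7: on WHITE (10,1): turn R to N, flip to black, move to (9,1). |black|=6
Step 8: on WHITE (9,1): turn R to E, flip to black, move to (9,2). |black|=7

Answer: 9 2 E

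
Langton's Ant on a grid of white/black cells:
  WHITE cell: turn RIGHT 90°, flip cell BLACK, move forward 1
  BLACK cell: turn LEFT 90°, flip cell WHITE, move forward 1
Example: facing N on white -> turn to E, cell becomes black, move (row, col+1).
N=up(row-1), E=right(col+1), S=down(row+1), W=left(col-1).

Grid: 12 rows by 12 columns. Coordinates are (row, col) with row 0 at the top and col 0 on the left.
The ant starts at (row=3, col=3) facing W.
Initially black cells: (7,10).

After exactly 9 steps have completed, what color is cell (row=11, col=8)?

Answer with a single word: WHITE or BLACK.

Answer: WHITE

Derivation:
Step 1: on WHITE (3,3): turn R to N, flip to black, move to (2,3). |black|=2
Step 2: on WHITE (2,3): turn R to E, flip to black, move to (2,4). |black|=3
Step 3: on WHITE (2,4): turn R to S, flip to black, move to (3,4). |black|=4
Step 4: on WHITE (3,4): turn R to W, flip to black, move to (3,3). |black|=5
Step 5: on BLACK (3,3): turn L to S, flip to white, move to (4,3). |black|=4
Step 6: on WHITE (4,3): turn R to W, flip to black, move to (4,2). |black|=5
Step 7: on WHITE (4,2): turn R to N, flip to black, move to (3,2). |black|=6
Step 8: on WHITE (3,2): turn R to E, flip to black, move to (3,3). |black|=7
Step 9: on WHITE (3,3): turn R to S, flip to black, move to (4,3). |black|=8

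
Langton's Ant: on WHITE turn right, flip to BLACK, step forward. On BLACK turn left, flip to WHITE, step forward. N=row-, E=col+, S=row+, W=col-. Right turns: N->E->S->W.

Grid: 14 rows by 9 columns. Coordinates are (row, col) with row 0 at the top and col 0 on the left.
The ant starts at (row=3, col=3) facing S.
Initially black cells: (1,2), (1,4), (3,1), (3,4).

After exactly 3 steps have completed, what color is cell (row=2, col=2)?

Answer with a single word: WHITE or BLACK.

Step 1: on WHITE (3,3): turn R to W, flip to black, move to (3,2). |black|=5
Step 2: on WHITE (3,2): turn R to N, flip to black, move to (2,2). |black|=6
Step 3: on WHITE (2,2): turn R to E, flip to black, move to (2,3). |black|=7

Answer: BLACK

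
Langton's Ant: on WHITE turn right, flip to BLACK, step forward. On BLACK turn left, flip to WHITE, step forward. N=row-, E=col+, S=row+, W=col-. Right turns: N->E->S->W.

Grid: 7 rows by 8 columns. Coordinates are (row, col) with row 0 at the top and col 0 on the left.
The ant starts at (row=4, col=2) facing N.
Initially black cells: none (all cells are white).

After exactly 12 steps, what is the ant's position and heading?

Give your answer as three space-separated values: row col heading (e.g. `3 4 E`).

Step 1: on WHITE (4,2): turn R to E, flip to black, move to (4,3). |black|=1
Step 2: on WHITE (4,3): turn R to S, flip to black, move to (5,3). |black|=2
Step 3: on WHITE (5,3): turn R to W, flip to black, move to (5,2). |black|=3
Step 4: on WHITE (5,2): turn R to N, flip to black, move to (4,2). |black|=4
Step 5: on BLACK (4,2): turn L to W, flip to white, move to (4,1). |black|=3
Step 6: on WHITE (4,1): turn R to N, flip to black, move to (3,1). |black|=4
Step 7: on WHITE (3,1): turn R to E, flip to black, move to (3,2). |black|=5
Step 8: on WHITE (3,2): turn R to S, flip to black, move to (4,2). |black|=6
Step 9: on WHITE (4,2): turn R to W, flip to black, move to (4,1). |black|=7
Step 10: on BLACK (4,1): turn L to S, flip to white, move to (5,1). |black|=6
Step 11: on WHITE (5,1): turn R to W, flip to black, move to (5,0). |black|=7
Step 12: on WHITE (5,0): turn R to N, flip to black, move to (4,0). |black|=8

Answer: 4 0 N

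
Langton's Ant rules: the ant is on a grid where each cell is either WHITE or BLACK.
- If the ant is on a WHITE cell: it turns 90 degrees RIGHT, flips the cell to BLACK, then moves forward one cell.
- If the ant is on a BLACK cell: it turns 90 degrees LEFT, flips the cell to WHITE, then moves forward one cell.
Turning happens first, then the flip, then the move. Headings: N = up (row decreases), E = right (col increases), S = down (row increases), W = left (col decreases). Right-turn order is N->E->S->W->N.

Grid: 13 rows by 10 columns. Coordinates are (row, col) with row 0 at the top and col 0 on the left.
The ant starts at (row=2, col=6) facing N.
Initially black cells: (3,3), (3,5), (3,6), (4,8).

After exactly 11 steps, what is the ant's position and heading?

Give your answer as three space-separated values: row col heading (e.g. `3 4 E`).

Answer: 3 4 W

Derivation:
Step 1: on WHITE (2,6): turn R to E, flip to black, move to (2,7). |black|=5
Step 2: on WHITE (2,7): turn R to S, flip to black, move to (3,7). |black|=6
Step 3: on WHITE (3,7): turn R to W, flip to black, move to (3,6). |black|=7
Step 4: on BLACK (3,6): turn L to S, flip to white, move to (4,6). |black|=6
Step 5: on WHITE (4,6): turn R to W, flip to black, move to (4,5). |black|=7
Step 6: on WHITE (4,5): turn R to N, flip to black, move to (3,5). |black|=8
Step 7: on BLACK (3,5): turn L to W, flip to white, move to (3,4). |black|=7
Step 8: on WHITE (3,4): turn R to N, flip to black, move to (2,4). |black|=8
Step 9: on WHITE (2,4): turn R to E, flip to black, move to (2,5). |black|=9
Step 10: on WHITE (2,5): turn R to S, flip to black, move to (3,5). |black|=10
Step 11: on WHITE (3,5): turn R to W, flip to black, move to (3,4). |black|=11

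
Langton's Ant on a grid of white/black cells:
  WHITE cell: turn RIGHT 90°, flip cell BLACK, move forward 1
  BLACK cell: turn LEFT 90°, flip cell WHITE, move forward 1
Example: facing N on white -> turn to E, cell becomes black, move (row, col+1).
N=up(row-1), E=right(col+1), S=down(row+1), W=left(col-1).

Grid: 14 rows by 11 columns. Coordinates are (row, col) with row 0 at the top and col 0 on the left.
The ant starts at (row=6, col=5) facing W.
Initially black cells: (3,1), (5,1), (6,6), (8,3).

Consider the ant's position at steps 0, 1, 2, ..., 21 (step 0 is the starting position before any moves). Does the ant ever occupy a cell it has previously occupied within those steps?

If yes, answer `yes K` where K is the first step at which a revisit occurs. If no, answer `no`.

Step 1: on WHITE (6,5): turn R to N, flip to black, move to (5,5). |black|=5 — new cell
Step 2: on WHITE (5,5): turn R to E, flip to black, move to (5,6). |black|=6 — new cell
Step 3: on WHITE (5,6): turn R to S, flip to black, move to (6,6). |black|=7 — new cell
Step 4: on BLACK (6,6): turn L to E, flip to white, move to (6,7). |black|=6 — new cell
Step 5: on WHITE (6,7): turn R to S, flip to black, move to (7,7). |black|=7 — new cell
Step 6: on WHITE (7,7): turn R to W, flip to black, move to (7,6). |black|=8 — new cell
Step 7: on WHITE (7,6): turn R to N, flip to black, move to (6,6). |black|=9 — REVISIT

Answer: yes 7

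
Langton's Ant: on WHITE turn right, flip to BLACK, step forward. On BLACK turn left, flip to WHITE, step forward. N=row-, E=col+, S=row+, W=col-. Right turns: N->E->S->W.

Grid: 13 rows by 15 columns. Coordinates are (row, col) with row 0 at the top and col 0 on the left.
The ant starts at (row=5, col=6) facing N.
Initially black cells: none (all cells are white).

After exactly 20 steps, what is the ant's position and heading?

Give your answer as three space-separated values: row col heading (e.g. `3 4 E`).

Answer: 7 4 S

Derivation:
Step 1: on WHITE (5,6): turn R to E, flip to black, move to (5,7). |black|=1
Step 2: on WHITE (5,7): turn R to S, flip to black, move to (6,7). |black|=2
Step 3: on WHITE (6,7): turn R to W, flip to black, move to (6,6). |black|=3
Step 4: on WHITE (6,6): turn R to N, flip to black, move to (5,6). |black|=4
Step 5: on BLACK (5,6): turn L to W, flip to white, move to (5,5). |black|=3
Step 6: on WHITE (5,5): turn R to N, flip to black, move to (4,5). |black|=4
Step 7: on WHITE (4,5): turn R to E, flip to black, move to (4,6). |black|=5
Step 8: on WHITE (4,6): turn R to S, flip to black, move to (5,6). |black|=6
Step 9: on WHITE (5,6): turn R to W, flip to black, move to (5,5). |black|=7
Step 10: on BLACK (5,5): turn L to S, flip to white, move to (6,5). |black|=6
Step 11: on WHITE (6,5): turn R to W, flip to black, move to (6,4). |black|=7
Step 12: on WHITE (6,4): turn R to N, flip to black, move to (5,4). |black|=8
Step 13: on WHITE (5,4): turn R to E, flip to black, move to (5,5). |black|=9
Step 14: on WHITE (5,5): turn R to S, flip to black, move to (6,5). |black|=10
Step 15: on BLACK (6,5): turn L to E, flip to white, move to (6,6). |black|=9
Step 16: on BLACK (6,6): turn L to N, flip to white, move to (5,6). |black|=8
Step 17: on BLACK (5,6): turn L to W, flip to white, move to (5,5). |black|=7
Step 18: on BLACK (5,5): turn L to S, flip to white, move to (6,5). |black|=6
Step 19: on WHITE (6,5): turn R to W, flip to black, move to (6,4). |black|=7
Step 20: on BLACK (6,4): turn L to S, flip to white, move to (7,4). |black|=6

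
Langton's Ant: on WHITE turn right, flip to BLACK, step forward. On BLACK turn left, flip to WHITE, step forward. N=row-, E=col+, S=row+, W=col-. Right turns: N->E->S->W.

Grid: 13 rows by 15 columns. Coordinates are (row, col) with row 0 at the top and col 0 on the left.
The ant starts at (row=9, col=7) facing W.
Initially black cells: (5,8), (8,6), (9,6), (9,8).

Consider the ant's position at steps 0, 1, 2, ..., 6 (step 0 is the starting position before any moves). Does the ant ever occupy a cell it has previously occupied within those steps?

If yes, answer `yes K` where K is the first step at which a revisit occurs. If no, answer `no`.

Step 1: on WHITE (9,7): turn R to N, flip to black, move to (8,7). |black|=5 — new cell
Step 2: on WHITE (8,7): turn R to E, flip to black, move to (8,8). |black|=6 — new cell
Step 3: on WHITE (8,8): turn R to S, flip to black, move to (9,8). |black|=7 — new cell
Step 4: on BLACK (9,8): turn L to E, flip to white, move to (9,9). |black|=6 — new cell
Step 5: on WHITE (9,9): turn R to S, flip to black, move to (10,9). |black|=7 — new cell
Step 6: on WHITE (10,9): turn R to W, flip to black, move to (10,8). |black|=8 — new cell
No revisit within 6 steps.

Answer: no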